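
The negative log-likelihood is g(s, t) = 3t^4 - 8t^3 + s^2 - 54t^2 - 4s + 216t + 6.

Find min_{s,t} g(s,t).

g(s,t) separates as P(s) + Q(t) + 6, so its minimum is min P + min Q + 6.
P'(s) = 2s - 4 vanishes at s ∈ {2}; Q'(t) = 12(t - 3)(t - 2)(t + 3) vanishes at t ∈ {-3, 2, 3}.
Local minima of P (where P''>0): P(2)=-4. Local minima of Q: Q(-3)=-675, Q(3)=189.
So the global minimum of g is P(2) + Q(-3) + 6 = -4 − 675 + 6 = -673, attained at (2, -3).

-673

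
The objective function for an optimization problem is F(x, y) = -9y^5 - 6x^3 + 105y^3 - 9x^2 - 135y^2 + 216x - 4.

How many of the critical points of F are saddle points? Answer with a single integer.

4

F separates as a function of x plus a function of y, so ∇F=0 decouples.
∂F/∂x = -18(x - 3)(x + 4) = 0 at x ∈ {-4, 3}; ∂F/∂y = -45y(y - 2)(y - 1)(y + 3) = 0 at y ∈ {-3, 0, 1, 2}.
The Hessian is diagonal: diag(F_xx, F_yy). Second derivatives: F_xx(-4)=126, F_xx(3)=-126; F_yy(-3)=2700, F_yy(0)=-270, F_yy(1)=180, F_yy(2)=-450.
Saddle points occur where the two diagonal entries have opposite signs: (-4, 0), (-4, 2), (3, -3), (3, 1). Count: 4.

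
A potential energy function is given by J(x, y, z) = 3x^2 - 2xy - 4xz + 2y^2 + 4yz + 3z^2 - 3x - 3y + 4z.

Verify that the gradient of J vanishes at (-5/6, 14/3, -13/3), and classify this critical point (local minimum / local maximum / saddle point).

local minimum

∇J = (6x - 2y - 4z - 3, -2x + 4y + 4z - 3, -4x + 4y + 6z + 4); substituting (-5/6, 14/3, -13/3) gives ∇J = (0, 0, 0), so (-5/6, 14/3, -13/3) is indeed a critical point.
The Hessian is constant: H = [[6, -2, -4], [-2, 4, 4], [-4, 4, 6]].
Leading principal minors: Δ₁ = 6, Δ₂ = 20, Δ₃ = 24.
All leading minors are positive, so H is positive definite: a local minimum.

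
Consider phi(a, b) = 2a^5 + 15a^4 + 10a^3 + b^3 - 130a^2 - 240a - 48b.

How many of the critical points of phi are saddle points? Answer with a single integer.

phi separates as a function of a plus a function of b, so ∇phi=0 decouples.
∂phi/∂a = 10(a - 2)(a + 1)(a + 3)(a + 4) = 0 at a ∈ {-4, -3, -1, 2}; ∂phi/∂b = 3(b - 4)(b + 4) = 0 at b ∈ {-4, 4}.
The Hessian is diagonal: diag(phi_aa, phi_bb). Second derivatives: phi_aa(-4)=-180, phi_aa(-3)=100, phi_aa(-1)=-180, phi_aa(2)=900; phi_bb(-4)=-24, phi_bb(4)=24.
Saddle points occur where the two diagonal entries have opposite signs: (-4, 4), (-3, -4), (-1, 4), (2, -4). Count: 4.

4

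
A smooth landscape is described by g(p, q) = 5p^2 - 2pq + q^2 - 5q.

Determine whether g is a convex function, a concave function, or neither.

convex

g is quadratic, so its Hessian is the constant matrix H = [[10, -2], [-2, 2]].
det(H) = 16, tr(H) = 12.
det(H) > 0 and tr(H) > 0, so H is positive definite everywhere: convex.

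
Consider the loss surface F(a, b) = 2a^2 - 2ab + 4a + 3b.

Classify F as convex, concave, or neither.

neither

F is quadratic, so its Hessian is the constant matrix H = [[4, -2], [-2, 0]].
det(H) = -4, tr(H) = 4.
det(H) < 0, so H is indefinite: neither convex nor concave.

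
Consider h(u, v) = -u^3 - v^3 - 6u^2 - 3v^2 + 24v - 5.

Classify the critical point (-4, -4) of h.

The mixed partial ∂²h/∂u∂v is 0, so the Hessian at any point is diag(h_uu, h_vv) = diag(-6(u + 2), -6(v + 1)).
At (-4, -4): H = diag(12, 18).
Both eigenvalues are positive, so H is positive definite: a local minimum.

local minimum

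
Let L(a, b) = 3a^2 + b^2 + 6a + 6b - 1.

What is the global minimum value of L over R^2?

L(a,b) separates as P(a) + Q(b) − 1, so its minimum is min P + min Q − 1.
P'(a) = 6a + 6 vanishes at a ∈ {-1}; Q'(b) = 2b + 6 vanishes at b ∈ {-3}.
Local minima of P (where P''>0): P(-1)=-3. Local minima of Q: Q(-3)=-9.
So the global minimum of L is P(-1) + Q(-3) − 1 = -3 − 9 − 1 = -13, attained at (-1, -3).

-13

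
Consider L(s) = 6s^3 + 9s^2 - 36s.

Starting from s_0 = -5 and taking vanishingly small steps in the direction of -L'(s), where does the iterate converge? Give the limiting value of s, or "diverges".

L'(s) = 18(s - 1)(s + 2), so L'(-5) = 324.
Gradient descent moves in the -L' direction, i.e. s is decreasing.
There is no critical point below s=-5, and L' keeps the same sign, so the iterate runs off to −∞.

diverges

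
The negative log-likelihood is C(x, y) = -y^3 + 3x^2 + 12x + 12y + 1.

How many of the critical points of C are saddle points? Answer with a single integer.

C separates as a function of x plus a function of y, so ∇C=0 decouples.
∂C/∂x = 6(x + 2) = 0 at x ∈ {-2}; ∂C/∂y = -3(y - 2)(y + 2) = 0 at y ∈ {-2, 2}.
The Hessian is diagonal: diag(C_xx, C_yy). Second derivatives: C_xx(-2)=6; C_yy(-2)=12, C_yy(2)=-12.
Saddle points occur where the two diagonal entries have opposite signs: (-2, 2). Count: 1.

1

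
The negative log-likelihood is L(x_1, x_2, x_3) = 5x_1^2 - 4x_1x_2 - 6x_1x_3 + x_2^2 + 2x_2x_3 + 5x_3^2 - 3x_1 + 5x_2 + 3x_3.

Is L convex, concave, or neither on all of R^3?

L is quadratic, so its Hessian is the constant matrix H = [[10, -4, -6], [-4, 2, 2], [-6, 2, 10]].
Leading principal minors: 10, 4, 24.
All positive ⇒ H ≻ 0 ⇒ convex.

convex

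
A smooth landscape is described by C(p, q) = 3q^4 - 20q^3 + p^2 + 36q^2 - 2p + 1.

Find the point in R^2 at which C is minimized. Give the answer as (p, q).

(1, 0)

C(p,q) separates as A(p) + B(q) + 1, so its minimum is min A + min B + 1.
A'(p) = 2p - 2 vanishes at p ∈ {1}; B'(q) = 12q(q - 3)(q - 2) vanishes at q ∈ {0, 2, 3}.
Local minima of A (where A''>0): A(1)=-1. Local minima of B: B(0)=0, B(3)=27.
So the global minimum of C is A(1) + B(0) + 1 = -1 + 0 + 1 = 0, attained at (1, 0).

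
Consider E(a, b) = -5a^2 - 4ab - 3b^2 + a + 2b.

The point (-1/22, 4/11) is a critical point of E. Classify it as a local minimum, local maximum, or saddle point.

The Hessian of E is constant: H = [[-10, -4], [-4, -6]].
det(H) = (-10)·(-6) − (-4)² = 44.
det(H) > 0 and tr(H) = -16 < 0, so H is negative definite and the point is a local maximum.

local maximum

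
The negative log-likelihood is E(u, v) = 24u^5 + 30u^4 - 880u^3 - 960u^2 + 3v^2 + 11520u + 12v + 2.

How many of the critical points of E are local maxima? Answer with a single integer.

0

E separates as a function of u plus a function of v, so ∇E=0 decouples.
∂E/∂u = 120(u - 4)(u - 2)(u + 3)(u + 4) = 0 at u ∈ {-4, -3, 2, 4}; ∂E/∂v = 6(v + 2) = 0 at v ∈ {-2}.
The Hessian is diagonal: diag(E_uu, E_vv). Second derivatives: E_uu(-4)=-5760, E_uu(-3)=4200, E_uu(2)=-7200, E_uu(4)=13440; E_vv(-2)=6.
Local maxima occur where both diagonal entries negative: none. Count: 0.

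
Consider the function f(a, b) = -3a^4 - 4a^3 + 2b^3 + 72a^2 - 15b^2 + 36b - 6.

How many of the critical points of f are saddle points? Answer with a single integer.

3

f separates as a function of a plus a function of b, so ∇f=0 decouples.
∂f/∂a = -12a(a - 3)(a + 4) = 0 at a ∈ {-4, 0, 3}; ∂f/∂b = 6(b - 3)(b - 2) = 0 at b ∈ {2, 3}.
The Hessian is diagonal: diag(f_aa, f_bb). Second derivatives: f_aa(-4)=-336, f_aa(0)=144, f_aa(3)=-252; f_bb(2)=-6, f_bb(3)=6.
Saddle points occur where the two diagonal entries have opposite signs: (-4, 3), (0, 2), (3, 3). Count: 3.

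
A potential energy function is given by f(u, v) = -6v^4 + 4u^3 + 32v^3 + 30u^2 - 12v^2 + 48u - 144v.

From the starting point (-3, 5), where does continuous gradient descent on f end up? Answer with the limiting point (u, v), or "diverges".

f is separable, so gradient descent decouples: u follows -∂f/∂u, v follows -∂f/∂v.
∂f/∂u = 12(u + 1)(u + 4); at u=-3 this is -24, so u increases.
∂f/∂v = -24(v - 3)(v - 2)(v + 1); at v=5 this is -864, so v increases.
The v-coordinate has no critical point in that direction and runs off to infinity.

diverges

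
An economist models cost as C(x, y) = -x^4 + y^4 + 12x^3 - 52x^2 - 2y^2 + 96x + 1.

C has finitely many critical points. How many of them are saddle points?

5

C separates as a function of x plus a function of y, so ∇C=0 decouples.
∂C/∂x = -4(x - 4)(x - 3)(x - 2) = 0 at x ∈ {2, 3, 4}; ∂C/∂y = 4y(y - 1)(y + 1) = 0 at y ∈ {-1, 0, 1}.
The Hessian is diagonal: diag(C_xx, C_yy). Second derivatives: C_xx(2)=-8, C_xx(3)=4, C_xx(4)=-8; C_yy(-1)=8, C_yy(0)=-4, C_yy(1)=8.
Saddle points occur where the two diagonal entries have opposite signs: (2, -1), (2, 1), (3, 0), (4, -1), (4, 1). Count: 5.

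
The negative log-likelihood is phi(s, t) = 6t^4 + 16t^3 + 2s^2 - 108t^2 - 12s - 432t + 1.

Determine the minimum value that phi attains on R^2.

phi(s,t) separates as P(s) + Q(t) + 1, so its minimum is min P + min Q + 1.
P'(s) = 4s - 12 vanishes at s ∈ {3}; Q'(t) = 24(t - 3)(t + 2)(t + 3) vanishes at t ∈ {-3, -2, 3}.
Local minima of P (where P''>0): P(3)=-18. Local minima of Q: Q(-3)=378, Q(3)=-1350.
So the global minimum of phi is P(3) + Q(3) + 1 = -18 − 1350 + 1 = -1367, attained at (3, 3).

-1367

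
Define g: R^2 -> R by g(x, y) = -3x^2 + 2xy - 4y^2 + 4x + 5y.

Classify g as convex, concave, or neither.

g is quadratic, so its Hessian is the constant matrix H = [[-6, 2], [2, -8]].
det(H) = 44, tr(H) = -14.
det(H) > 0 and tr(H) < 0, so H is negative definite everywhere: concave.

concave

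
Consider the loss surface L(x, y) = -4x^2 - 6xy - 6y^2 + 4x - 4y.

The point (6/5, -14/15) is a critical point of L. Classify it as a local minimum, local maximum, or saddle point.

The Hessian of L is constant: H = [[-8, -6], [-6, -12]].
det(H) = (-8)·(-12) − (-6)² = 60.
det(H) > 0 and tr(H) = -20 < 0, so H is negative definite and the point is a local maximum.

local maximum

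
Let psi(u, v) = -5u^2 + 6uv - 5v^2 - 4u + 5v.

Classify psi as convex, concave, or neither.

psi is quadratic, so its Hessian is the constant matrix H = [[-10, 6], [6, -10]].
det(H) = 64, tr(H) = -20.
det(H) > 0 and tr(H) < 0, so H is negative definite everywhere: concave.

concave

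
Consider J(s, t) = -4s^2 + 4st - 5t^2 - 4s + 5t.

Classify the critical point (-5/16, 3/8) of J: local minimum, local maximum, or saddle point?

local maximum

The Hessian of J is constant: H = [[-8, 4], [4, -10]].
det(H) = (-8)·(-10) − 4² = 64.
det(H) > 0 and tr(H) = -18 < 0, so H is negative definite and the point is a local maximum.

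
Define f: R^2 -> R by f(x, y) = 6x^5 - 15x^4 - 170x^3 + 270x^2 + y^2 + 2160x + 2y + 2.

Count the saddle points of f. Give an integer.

f separates as a function of x plus a function of y, so ∇f=0 decouples.
∂f/∂x = 30(x - 4)(x - 3)(x + 2)(x + 3) = 0 at x ∈ {-3, -2, 3, 4}; ∂f/∂y = 2(y + 1) = 0 at y ∈ {-1}.
The Hessian is diagonal: diag(f_xx, f_yy). Second derivatives: f_xx(-3)=-1260, f_xx(-2)=900, f_xx(3)=-900, f_xx(4)=1260; f_yy(-1)=2.
Saddle points occur where the two diagonal entries have opposite signs: (-3, -1), (3, -1). Count: 2.

2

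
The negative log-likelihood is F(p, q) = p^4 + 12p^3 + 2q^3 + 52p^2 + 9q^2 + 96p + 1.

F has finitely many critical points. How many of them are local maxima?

F separates as a function of p plus a function of q, so ∇F=0 decouples.
∂F/∂p = 4(p + 2)(p + 3)(p + 4) = 0 at p ∈ {-4, -3, -2}; ∂F/∂q = 6q(q + 3) = 0 at q ∈ {-3, 0}.
The Hessian is diagonal: diag(F_pp, F_qq). Second derivatives: F_pp(-4)=8, F_pp(-3)=-4, F_pp(-2)=8; F_qq(-3)=-18, F_qq(0)=18.
Local maxima occur where both diagonal entries negative: (-3, -3). Count: 1.

1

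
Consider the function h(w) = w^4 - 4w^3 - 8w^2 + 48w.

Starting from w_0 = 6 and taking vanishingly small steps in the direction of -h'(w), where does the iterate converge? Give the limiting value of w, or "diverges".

3

h'(w) = 4(w - 3)(w - 2)(w + 2), so h'(6) = 384.
Gradient descent moves in the -h' direction, i.e. w is decreasing.
The nearest critical point in that direction is w = 3, where h'' = 20 > 0 (a local minimum). The iterate converges there.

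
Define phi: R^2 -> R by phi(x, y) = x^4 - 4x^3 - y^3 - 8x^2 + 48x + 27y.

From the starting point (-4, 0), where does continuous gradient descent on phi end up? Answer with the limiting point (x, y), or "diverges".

(-2, -3)

phi is separable, so gradient descent decouples: x follows -∂phi/∂x, y follows -∂phi/∂y.
∂phi/∂x = 4(x - 3)(x - 2)(x + 2); at x=-4 this is -336, so x increases.
∂phi/∂y = -3(y - 3)(y + 3); at y=0 this is 27, so y decreases.
x converges to its nearest critical value -2 (a local min of the x-part); y converges to -3. The iterate converges to (-2, -3).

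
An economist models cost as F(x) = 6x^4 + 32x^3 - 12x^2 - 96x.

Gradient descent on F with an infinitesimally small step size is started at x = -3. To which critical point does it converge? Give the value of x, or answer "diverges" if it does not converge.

-4

F'(x) = 24(x - 1)(x + 1)(x + 4), so F'(-3) = 192.
Gradient descent moves in the -F' direction, i.e. x is decreasing.
The nearest critical point in that direction is x = -4, where F'' = 360 > 0 (a local minimum). The iterate converges there.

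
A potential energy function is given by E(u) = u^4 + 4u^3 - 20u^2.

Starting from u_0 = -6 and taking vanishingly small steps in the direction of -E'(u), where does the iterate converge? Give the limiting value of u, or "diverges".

E'(u) = 4u(u - 2)(u + 5), so E'(-6) = -192.
Gradient descent moves in the -E' direction, i.e. u is increasing.
The nearest critical point in that direction is u = -5, where E'' = 140 > 0 (a local minimum). The iterate converges there.

-5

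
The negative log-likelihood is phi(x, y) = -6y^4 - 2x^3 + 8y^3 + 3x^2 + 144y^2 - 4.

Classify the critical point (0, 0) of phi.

The mixed partial ∂²phi/∂x∂y is 0, so the Hessian at any point is diag(phi_xx, phi_yy) = diag(6(-2x + 1), 24(-3y^2 + 2y + 12)).
At (0, 0): H = diag(6, 288).
Both eigenvalues are positive, so H is positive definite: a local minimum.

local minimum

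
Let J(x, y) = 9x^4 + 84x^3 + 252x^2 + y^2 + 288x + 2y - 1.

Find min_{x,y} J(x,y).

J(x,y) separates as P(x) + Q(y) − 1, so its minimum is min P + min Q − 1.
P'(x) = 36(x + 1)(x + 2)(x + 4) vanishes at x ∈ {-4, -2, -1}; Q'(y) = 2y + 2 vanishes at y ∈ {-1}.
Local minima of P (where P''>0): P(-4)=-192, P(-1)=-111. Local minima of Q: Q(-1)=-1.
So the global minimum of J is P(-4) + Q(-1) − 1 = -192 − 1 − 1 = -194, attained at (-4, -1).

-194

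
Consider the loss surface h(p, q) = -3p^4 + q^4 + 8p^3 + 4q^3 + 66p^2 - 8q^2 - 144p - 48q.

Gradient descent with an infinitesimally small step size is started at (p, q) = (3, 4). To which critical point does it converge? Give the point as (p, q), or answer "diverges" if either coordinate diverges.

h is separable, so gradient descent decouples: p follows -∂h/∂p, q follows -∂h/∂q.
∂h/∂p = -12(p - 4)(p - 1)(p + 3); at p=3 this is 144, so p decreases.
∂h/∂q = 4(q - 2)(q + 2)(q + 3); at q=4 this is 336, so q decreases.
p converges to its nearest critical value 1 (a local min of the p-part); q converges to 2. The iterate converges to (1, 2).

(1, 2)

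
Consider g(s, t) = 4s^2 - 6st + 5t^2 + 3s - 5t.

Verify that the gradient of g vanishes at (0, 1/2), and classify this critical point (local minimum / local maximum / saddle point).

local minimum

∇g = (8s - 6t + 3, -6s + 10t - 5); substituting (0, 1/2) gives ∇g = (0, 0), so (0, 1/2) is indeed a critical point.
The Hessian of g is constant: H = [[8, -6], [-6, 10]].
det(H) = 8·10 − (-6)² = 44.
det(H) > 0 and tr(H) = 18 > 0, so H is positive definite and the point is a local minimum.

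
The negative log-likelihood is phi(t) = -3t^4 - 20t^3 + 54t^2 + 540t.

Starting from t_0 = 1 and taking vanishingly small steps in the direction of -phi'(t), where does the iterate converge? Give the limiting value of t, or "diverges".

-3

phi'(t) = -12(t - 3)(t + 3)(t + 5), so phi'(1) = 576.
Gradient descent moves in the -phi' direction, i.e. t is decreasing.
The nearest critical point in that direction is t = -3, where phi'' = 144 > 0 (a local minimum). The iterate converges there.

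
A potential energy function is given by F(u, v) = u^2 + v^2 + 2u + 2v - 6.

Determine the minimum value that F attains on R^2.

-8

F(u,v) separates as P(u) + Q(v) − 6, so its minimum is min P + min Q − 6.
P'(u) = 2u + 2 vanishes at u ∈ {-1}; Q'(v) = 2v + 2 vanishes at v ∈ {-1}.
Local minima of P (where P''>0): P(-1)=-1. Local minima of Q: Q(-1)=-1.
So the global minimum of F is P(-1) + Q(-1) − 6 = -1 − 1 − 6 = -8, attained at (-1, -1).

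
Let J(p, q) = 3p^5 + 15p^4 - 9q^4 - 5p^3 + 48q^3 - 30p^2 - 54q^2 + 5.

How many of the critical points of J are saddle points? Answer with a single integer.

J separates as a function of p plus a function of q, so ∇J=0 decouples.
∂J/∂p = 15p(p - 1)(p + 1)(p + 4) = 0 at p ∈ {-4, -1, 0, 1}; ∂J/∂q = -36q(q - 3)(q - 1) = 0 at q ∈ {0, 1, 3}.
The Hessian is diagonal: diag(J_pp, J_qq). Second derivatives: J_pp(-4)=-900, J_pp(-1)=90, J_pp(0)=-60, J_pp(1)=150; J_qq(0)=-108, J_qq(1)=72, J_qq(3)=-216.
Saddle points occur where the two diagonal entries have opposite signs: (-4, 1), (-1, 0), (-1, 3), (0, 1), (1, 0), (1, 3). Count: 6.

6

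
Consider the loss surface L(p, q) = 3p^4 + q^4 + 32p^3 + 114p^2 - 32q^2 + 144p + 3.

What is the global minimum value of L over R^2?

-312

L(p,q) separates as A(p) + B(q) + 3, so its minimum is min A + min B + 3.
A'(p) = 12(p + 1)(p + 3)(p + 4) vanishes at p ∈ {-4, -3, -1}; B'(q) = 4q(q - 4)(q + 4) vanishes at q ∈ {-4, 0, 4}.
Local minima of A (where A''>0): A(-4)=-32, A(-1)=-59. Local minima of B: B(-4)=-256, B(4)=-256.
So the global minimum of L is A(-1) + B(-4) + 3 = -59 − 256 + 3 = -312, attained at (-1, -4).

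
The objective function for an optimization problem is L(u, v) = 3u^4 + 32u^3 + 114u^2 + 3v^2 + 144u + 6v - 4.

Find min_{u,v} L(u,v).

-66

L(u,v) separates as P(u) + Q(v) − 4, so its minimum is min P + min Q − 4.
P'(u) = 12(u + 1)(u + 3)(u + 4) vanishes at u ∈ {-4, -3, -1}; Q'(v) = 6v + 6 vanishes at v ∈ {-1}.
Local minima of P (where P''>0): P(-4)=-32, P(-1)=-59. Local minima of Q: Q(-1)=-3.
So the global minimum of L is P(-1) + Q(-1) − 4 = -59 − 3 − 4 = -66, attained at (-1, -1).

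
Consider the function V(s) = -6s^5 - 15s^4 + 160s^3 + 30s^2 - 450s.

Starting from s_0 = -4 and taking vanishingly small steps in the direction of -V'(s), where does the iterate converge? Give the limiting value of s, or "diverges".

V'(s) = -30(s - 3)(s - 1)(s + 1)(s + 5), so V'(-4) = 3150.
Gradient descent moves in the -V' direction, i.e. s is decreasing.
The nearest critical point in that direction is s = -5, where V'' = 5760 > 0 (a local minimum). The iterate converges there.

-5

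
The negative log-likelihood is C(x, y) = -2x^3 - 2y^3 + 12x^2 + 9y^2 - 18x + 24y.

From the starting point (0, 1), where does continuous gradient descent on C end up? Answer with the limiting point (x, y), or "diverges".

C is separable, so gradient descent decouples: x follows -∂C/∂x, y follows -∂C/∂y.
∂C/∂x = -6(x - 3)(x - 1); at x=0 this is -18, so x increases.
∂C/∂y = -6(y - 4)(y + 1); at y=1 this is 36, so y decreases.
x converges to its nearest critical value 1 (a local min of the x-part); y converges to -1. The iterate converges to (1, -1).

(1, -1)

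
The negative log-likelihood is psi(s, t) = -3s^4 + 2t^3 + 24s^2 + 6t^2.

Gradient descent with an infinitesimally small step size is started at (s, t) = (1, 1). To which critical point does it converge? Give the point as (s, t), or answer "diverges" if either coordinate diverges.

(0, 0)

psi is separable, so gradient descent decouples: s follows -∂psi/∂s, t follows -∂psi/∂t.
∂psi/∂s = -12s(s - 2)(s + 2); at s=1 this is 36, so s decreases.
∂psi/∂t = 6t(t + 2); at t=1 this is 18, so t decreases.
s converges to its nearest critical value 0 (a local min of the s-part); t converges to 0. The iterate converges to (0, 0).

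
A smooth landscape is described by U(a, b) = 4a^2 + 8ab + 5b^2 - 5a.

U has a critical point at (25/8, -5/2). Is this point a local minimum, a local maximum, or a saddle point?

The Hessian of U is constant: H = [[8, 8], [8, 10]].
det(H) = 8·10 − 8² = 16.
det(H) > 0 and tr(H) = 18 > 0, so H is positive definite and the point is a local minimum.

local minimum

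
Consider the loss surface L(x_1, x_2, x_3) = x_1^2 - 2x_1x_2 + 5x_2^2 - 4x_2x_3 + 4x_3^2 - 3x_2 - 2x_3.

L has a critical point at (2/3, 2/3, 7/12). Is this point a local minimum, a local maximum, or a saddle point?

local minimum

The Hessian is constant: H = [[2, -2, 0], [-2, 10, -4], [0, -4, 8]].
Leading principal minors: Δ₁ = 2, Δ₂ = 16, Δ₃ = 96.
All leading minors are positive, so H is positive definite: a local minimum.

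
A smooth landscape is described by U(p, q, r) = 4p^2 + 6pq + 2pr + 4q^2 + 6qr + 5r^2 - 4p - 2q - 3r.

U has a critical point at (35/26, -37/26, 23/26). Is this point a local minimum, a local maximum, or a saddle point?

The Hessian is constant: H = [[8, 6, 2], [6, 8, 6], [2, 6, 10]].
Leading principal minors: Δ₁ = 8, Δ₂ = 28, Δ₃ = 104.
All leading minors are positive, so H is positive definite: a local minimum.

local minimum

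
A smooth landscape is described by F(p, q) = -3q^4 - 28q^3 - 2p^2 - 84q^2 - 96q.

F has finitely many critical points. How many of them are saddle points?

F separates as a function of p plus a function of q, so ∇F=0 decouples.
∂F/∂p = -4p = 0 at p ∈ {0}; ∂F/∂q = -12(q + 1)(q + 2)(q + 4) = 0 at q ∈ {-4, -2, -1}.
The Hessian is diagonal: diag(F_pp, F_qq). Second derivatives: F_pp(0)=-4; F_qq(-4)=-72, F_qq(-2)=24, F_qq(-1)=-36.
Saddle points occur where the two diagonal entries have opposite signs: (0, -2). Count: 1.

1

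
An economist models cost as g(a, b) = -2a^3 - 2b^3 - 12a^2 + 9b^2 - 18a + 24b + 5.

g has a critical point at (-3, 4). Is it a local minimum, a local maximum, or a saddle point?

saddle point

The mixed partial ∂²g/∂a∂b is 0, so the Hessian at any point is diag(g_aa, g_bb) = diag(-12(a + 2), 6(-2b + 3)).
At (-3, 4): H = diag(12, -30).
The eigenvalues have opposite signs, so H is indefinite: a saddle point.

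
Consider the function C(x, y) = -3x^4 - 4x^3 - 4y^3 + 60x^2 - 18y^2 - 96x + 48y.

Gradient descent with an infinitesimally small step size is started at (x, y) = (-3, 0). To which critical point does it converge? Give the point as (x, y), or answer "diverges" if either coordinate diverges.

C is separable, so gradient descent decouples: x follows -∂C/∂x, y follows -∂C/∂y.
∂C/∂x = -12(x - 2)(x - 1)(x + 4); at x=-3 this is -240, so x increases.
∂C/∂y = -12(y - 1)(y + 4); at y=0 this is 48, so y decreases.
x converges to its nearest critical value 1 (a local min of the x-part); y converges to -4. The iterate converges to (1, -4).

(1, -4)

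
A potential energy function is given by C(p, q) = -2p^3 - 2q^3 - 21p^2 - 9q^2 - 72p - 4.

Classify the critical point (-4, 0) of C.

The mixed partial ∂²C/∂p∂q is 0, so the Hessian at any point is diag(C_pp, C_qq) = diag(-6(2p + 7), -6(2q + 3)).
At (-4, 0): H = diag(6, -18).
The eigenvalues have opposite signs, so H is indefinite: a saddle point.

saddle point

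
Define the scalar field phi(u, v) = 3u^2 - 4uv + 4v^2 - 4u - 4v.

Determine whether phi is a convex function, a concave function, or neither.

phi is quadratic, so its Hessian is the constant matrix H = [[6, -4], [-4, 8]].
det(H) = 32, tr(H) = 14.
det(H) > 0 and tr(H) > 0, so H is positive definite everywhere: convex.

convex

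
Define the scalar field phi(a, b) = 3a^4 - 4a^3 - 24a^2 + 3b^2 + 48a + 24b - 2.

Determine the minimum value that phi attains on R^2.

phi(a,b) separates as P(a) + Q(b) − 2, so its minimum is min P + min Q − 2.
P'(a) = 12(a - 2)(a - 1)(a + 2) vanishes at a ∈ {-2, 1, 2}; Q'(b) = 6b + 24 vanishes at b ∈ {-4}.
Local minima of P (where P''>0): P(-2)=-112, P(2)=16. Local minima of Q: Q(-4)=-48.
So the global minimum of phi is P(-2) + Q(-4) − 2 = -112 − 48 − 2 = -162, attained at (-2, -4).

-162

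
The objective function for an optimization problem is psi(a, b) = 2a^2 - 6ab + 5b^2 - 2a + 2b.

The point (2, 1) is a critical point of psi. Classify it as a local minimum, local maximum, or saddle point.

local minimum

The Hessian of psi is constant: H = [[4, -6], [-6, 10]].
det(H) = 4·10 − (-6)² = 4.
det(H) > 0 and tr(H) = 14 > 0, so H is positive definite and the point is a local minimum.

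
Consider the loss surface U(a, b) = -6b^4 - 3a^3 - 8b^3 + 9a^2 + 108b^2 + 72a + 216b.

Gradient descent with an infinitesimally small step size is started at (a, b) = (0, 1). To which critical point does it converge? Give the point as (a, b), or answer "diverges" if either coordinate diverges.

(-2, -1)

U is separable, so gradient descent decouples: a follows -∂U/∂a, b follows -∂U/∂b.
∂U/∂a = -9(a - 4)(a + 2); at a=0 this is 72, so a decreases.
∂U/∂b = -24(b - 3)(b + 1)(b + 3); at b=1 this is 384, so b decreases.
a converges to its nearest critical value -2 (a local min of the a-part); b converges to -1. The iterate converges to (-2, -1).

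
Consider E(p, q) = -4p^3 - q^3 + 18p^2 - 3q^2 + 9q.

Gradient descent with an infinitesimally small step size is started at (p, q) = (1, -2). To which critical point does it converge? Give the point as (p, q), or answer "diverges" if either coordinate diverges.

E is separable, so gradient descent decouples: p follows -∂E/∂p, q follows -∂E/∂q.
∂E/∂p = -12p(p - 3); at p=1 this is 24, so p decreases.
∂E/∂q = -3(q - 1)(q + 3); at q=-2 this is 9, so q decreases.
p converges to its nearest critical value 0 (a local min of the p-part); q converges to -3. The iterate converges to (0, -3).

(0, -3)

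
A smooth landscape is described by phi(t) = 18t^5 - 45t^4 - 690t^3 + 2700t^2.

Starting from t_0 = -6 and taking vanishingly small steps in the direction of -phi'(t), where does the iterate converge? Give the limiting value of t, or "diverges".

phi'(t) = 90t(t - 4)(t - 3)(t + 5), so phi'(-6) = 48600.
Gradient descent moves in the -phi' direction, i.e. t is decreasing.
There is no critical point below t=-6, and phi' keeps the same sign, so the iterate runs off to −∞.

diverges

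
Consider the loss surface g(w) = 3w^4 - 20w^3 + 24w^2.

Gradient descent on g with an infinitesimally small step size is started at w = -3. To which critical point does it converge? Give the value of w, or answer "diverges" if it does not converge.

0

g'(w) = 12w(w - 4)(w - 1), so g'(-3) = -1008.
Gradient descent moves in the -g' direction, i.e. w is increasing.
The nearest critical point in that direction is w = 0, where g'' = 48 > 0 (a local minimum). The iterate converges there.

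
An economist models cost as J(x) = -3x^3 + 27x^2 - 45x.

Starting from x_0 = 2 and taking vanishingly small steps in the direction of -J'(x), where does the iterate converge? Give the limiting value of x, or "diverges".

J'(x) = -9(x - 5)(x - 1), so J'(2) = 27.
Gradient descent moves in the -J' direction, i.e. x is decreasing.
The nearest critical point in that direction is x = 1, where J'' = 36 > 0 (a local minimum). The iterate converges there.

1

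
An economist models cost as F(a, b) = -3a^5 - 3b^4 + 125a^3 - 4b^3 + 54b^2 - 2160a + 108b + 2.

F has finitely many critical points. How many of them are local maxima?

F separates as a function of a plus a function of b, so ∇F=0 decouples.
∂F/∂a = -15(a - 4)(a - 3)(a + 3)(a + 4) = 0 at a ∈ {-4, -3, 3, 4}; ∂F/∂b = -12(b - 3)(b + 1)(b + 3) = 0 at b ∈ {-3, -1, 3}.
The Hessian is diagonal: diag(F_aa, F_bb). Second derivatives: F_aa(-4)=840, F_aa(-3)=-630, F_aa(3)=630, F_aa(4)=-840; F_bb(-3)=-144, F_bb(-1)=96, F_bb(3)=-288.
Local maxima occur where both diagonal entries negative: (-3, -3), (-3, 3), (4, -3), (4, 3). Count: 4.

4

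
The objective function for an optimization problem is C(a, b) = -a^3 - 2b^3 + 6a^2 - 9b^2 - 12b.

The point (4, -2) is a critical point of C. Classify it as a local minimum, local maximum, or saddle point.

saddle point

The mixed partial ∂²C/∂a∂b is 0, so the Hessian at any point is diag(C_aa, C_bb) = diag(6(-a + 2), -6(2b + 3)).
At (4, -2): H = diag(-12, 6).
The eigenvalues have opposite signs, so H is indefinite: a saddle point.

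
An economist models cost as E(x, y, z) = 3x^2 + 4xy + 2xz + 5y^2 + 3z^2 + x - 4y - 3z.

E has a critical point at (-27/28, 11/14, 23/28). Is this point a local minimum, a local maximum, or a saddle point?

local minimum

The Hessian is constant: H = [[6, 4, 2], [4, 10, 0], [2, 0, 6]].
Leading principal minors: Δ₁ = 6, Δ₂ = 44, Δ₃ = 224.
All leading minors are positive, so H is positive definite: a local minimum.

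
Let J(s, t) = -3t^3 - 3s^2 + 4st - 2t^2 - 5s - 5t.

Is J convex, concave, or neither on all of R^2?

The term -3t^3 is cubic, so the Hessian is not constant.
∂²J/∂t² = -18t - 4, which takes both signs as t varies (negative for sufficiently large t). A diagonal entry of the Hessian changing sign means the Hessian is neither positive- nor negative-semidefinite on all of R^2.

neither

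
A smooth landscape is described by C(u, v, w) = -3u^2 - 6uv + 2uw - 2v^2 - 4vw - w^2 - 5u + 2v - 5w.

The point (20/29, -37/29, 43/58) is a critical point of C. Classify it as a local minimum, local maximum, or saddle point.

saddle point

The Hessian is constant: H = [[-6, -6, 2], [-6, -4, -4], [2, -4, -2]].
Leading principal minors: Δ₁ = -6, Δ₂ = -12, Δ₃ = 232.
The minors fit neither the all-positive nor the alternating-sign pattern, so H is indefinite: a saddle point.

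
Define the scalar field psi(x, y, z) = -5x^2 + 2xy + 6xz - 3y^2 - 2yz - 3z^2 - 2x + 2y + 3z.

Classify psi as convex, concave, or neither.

psi is quadratic, so its Hessian is the constant matrix H = [[-10, 2, 6], [2, -6, -2], [6, -2, -6]].
Leading principal minors: -10, 56, -128.
Signs alternate −, +, − ⇒ H ≺ 0 ⇒ concave.

concave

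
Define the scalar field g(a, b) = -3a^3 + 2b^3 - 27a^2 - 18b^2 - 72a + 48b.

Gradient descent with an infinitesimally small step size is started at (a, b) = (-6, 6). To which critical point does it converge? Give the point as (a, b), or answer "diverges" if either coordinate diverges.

g is separable, so gradient descent decouples: a follows -∂g/∂a, b follows -∂g/∂b.
∂g/∂a = -9(a + 2)(a + 4); at a=-6 this is -72, so a increases.
∂g/∂b = 6(b - 4)(b - 2); at b=6 this is 48, so b decreases.
a converges to its nearest critical value -4 (a local min of the a-part); b converges to 4. The iterate converges to (-4, 4).

(-4, 4)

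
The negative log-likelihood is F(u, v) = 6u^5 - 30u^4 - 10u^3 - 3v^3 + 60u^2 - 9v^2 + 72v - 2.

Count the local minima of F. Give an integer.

2

F separates as a function of u plus a function of v, so ∇F=0 decouples.
∂F/∂u = 30u(u - 4)(u - 1)(u + 1) = 0 at u ∈ {-1, 0, 1, 4}; ∂F/∂v = -9(v - 2)(v + 4) = 0 at v ∈ {-4, 2}.
The Hessian is diagonal: diag(F_uu, F_vv). Second derivatives: F_uu(-1)=-300, F_uu(0)=120, F_uu(1)=-180, F_uu(4)=1800; F_vv(-4)=54, F_vv(2)=-54.
Local minima occur where both diagonal entries positive: (0, -4), (4, -4). Count: 2.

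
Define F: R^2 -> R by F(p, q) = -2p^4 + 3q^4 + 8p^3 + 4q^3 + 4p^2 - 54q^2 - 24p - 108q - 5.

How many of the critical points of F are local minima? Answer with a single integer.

F separates as a function of p plus a function of q, so ∇F=0 decouples.
∂F/∂p = -8(p - 3)(p - 1)(p + 1) = 0 at p ∈ {-1, 1, 3}; ∂F/∂q = 12(q - 3)(q + 1)(q + 3) = 0 at q ∈ {-3, -1, 3}.
The Hessian is diagonal: diag(F_pp, F_qq). Second derivatives: F_pp(-1)=-64, F_pp(1)=32, F_pp(3)=-64; F_qq(-3)=144, F_qq(-1)=-96, F_qq(3)=288.
Local minima occur where both diagonal entries positive: (1, -3), (1, 3). Count: 2.

2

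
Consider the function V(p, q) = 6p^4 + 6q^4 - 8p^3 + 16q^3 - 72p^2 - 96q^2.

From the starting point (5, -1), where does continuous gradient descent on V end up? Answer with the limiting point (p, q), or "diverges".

V is separable, so gradient descent decouples: p follows -∂V/∂p, q follows -∂V/∂q.
∂V/∂p = 24p(p - 3)(p + 2); at p=5 this is 1680, so p decreases.
∂V/∂q = 24q(q - 2)(q + 4); at q=-1 this is 216, so q decreases.
p converges to its nearest critical value 3 (a local min of the p-part); q converges to -4. The iterate converges to (3, -4).

(3, -4)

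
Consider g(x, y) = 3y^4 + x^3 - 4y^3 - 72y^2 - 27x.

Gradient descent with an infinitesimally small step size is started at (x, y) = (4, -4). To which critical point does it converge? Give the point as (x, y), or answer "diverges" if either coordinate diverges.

(3, -3)

g is separable, so gradient descent decouples: x follows -∂g/∂x, y follows -∂g/∂y.
∂g/∂x = 3(x - 3)(x + 3); at x=4 this is 21, so x decreases.
∂g/∂y = 12y(y - 4)(y + 3); at y=-4 this is -384, so y increases.
x converges to its nearest critical value 3 (a local min of the x-part); y converges to -3. The iterate converges to (3, -3).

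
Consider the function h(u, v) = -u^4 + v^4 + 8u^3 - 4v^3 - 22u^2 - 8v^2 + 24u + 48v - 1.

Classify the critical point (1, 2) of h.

local maximum

The mixed partial ∂²h/∂u∂v is 0, so the Hessian at any point is diag(h_uu, h_vv) = diag(4(-3u^2 + 12u - 11), 4(3v^2 - 6v - 4)).
At (1, 2): H = diag(-8, -16).
Both eigenvalues are negative, so H is negative definite: a local maximum.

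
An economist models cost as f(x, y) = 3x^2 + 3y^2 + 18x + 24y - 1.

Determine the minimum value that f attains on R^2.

-76

f(x,y) separates as P(x) + Q(y) − 1, so its minimum is min P + min Q − 1.
P'(x) = 6x + 18 vanishes at x ∈ {-3}; Q'(y) = 6y + 24 vanishes at y ∈ {-4}.
Local minima of P (where P''>0): P(-3)=-27. Local minima of Q: Q(-4)=-48.
So the global minimum of f is P(-3) + Q(-4) − 1 = -27 − 48 − 1 = -76, attained at (-3, -4).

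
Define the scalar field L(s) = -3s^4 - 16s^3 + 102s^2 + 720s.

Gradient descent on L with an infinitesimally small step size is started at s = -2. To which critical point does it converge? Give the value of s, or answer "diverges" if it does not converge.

L'(s) = -12(s - 4)(s + 3)(s + 5), so L'(-2) = 216.
Gradient descent moves in the -L' direction, i.e. s is decreasing.
The nearest critical point in that direction is s = -3, where L'' = 168 > 0 (a local minimum). The iterate converges there.

-3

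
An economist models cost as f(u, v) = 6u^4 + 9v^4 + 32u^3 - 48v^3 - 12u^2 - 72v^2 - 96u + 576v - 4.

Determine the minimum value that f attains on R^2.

-1236

f(u,v) separates as P(u) + Q(v) − 4, so its minimum is min P + min Q − 4.
P'(u) = 24(u - 1)(u + 1)(u + 4) vanishes at u ∈ {-4, -1, 1}; Q'(v) = 36(v - 4)(v - 2)(v + 2) vanishes at v ∈ {-2, 2, 4}.
Local minima of P (where P''>0): P(-4)=-320, P(1)=-70. Local minima of Q: Q(-2)=-912, Q(4)=384.
So the global minimum of f is P(-4) + Q(-2) − 4 = -320 − 912 − 4 = -1236, attained at (-4, -2).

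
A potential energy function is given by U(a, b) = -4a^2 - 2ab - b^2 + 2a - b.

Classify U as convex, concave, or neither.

concave

U is quadratic, so its Hessian is the constant matrix H = [[-8, -2], [-2, -2]].
det(H) = 12, tr(H) = -10.
det(H) > 0 and tr(H) < 0, so H is negative definite everywhere: concave.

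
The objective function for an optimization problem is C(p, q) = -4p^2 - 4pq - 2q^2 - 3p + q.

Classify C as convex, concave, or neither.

concave

C is quadratic, so its Hessian is the constant matrix H = [[-8, -4], [-4, -4]].
det(H) = 16, tr(H) = -12.
det(H) > 0 and tr(H) < 0, so H is negative definite everywhere: concave.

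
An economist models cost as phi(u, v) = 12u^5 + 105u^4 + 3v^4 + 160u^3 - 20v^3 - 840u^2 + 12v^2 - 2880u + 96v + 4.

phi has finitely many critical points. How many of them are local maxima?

2

phi separates as a function of u plus a function of v, so ∇phi=0 decouples.
∂phi/∂u = 60(u - 2)(u + 2)(u + 3)(u + 4) = 0 at u ∈ {-4, -3, -2, 2}; ∂phi/∂v = 12(v - 4)(v - 2)(v + 1) = 0 at v ∈ {-1, 2, 4}.
The Hessian is diagonal: diag(phi_uu, phi_vv). Second derivatives: phi_uu(-4)=-720, phi_uu(-3)=300, phi_uu(-2)=-480, phi_uu(2)=7200; phi_vv(-1)=180, phi_vv(2)=-72, phi_vv(4)=120.
Local maxima occur where both diagonal entries negative: (-4, 2), (-2, 2). Count: 2.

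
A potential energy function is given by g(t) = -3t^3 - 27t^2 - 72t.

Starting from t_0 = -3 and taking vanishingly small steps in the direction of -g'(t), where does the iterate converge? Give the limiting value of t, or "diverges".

g'(t) = -9(t + 2)(t + 4), so g'(-3) = 9.
Gradient descent moves in the -g' direction, i.e. t is decreasing.
The nearest critical point in that direction is t = -4, where g'' = 18 > 0 (a local minimum). The iterate converges there.

-4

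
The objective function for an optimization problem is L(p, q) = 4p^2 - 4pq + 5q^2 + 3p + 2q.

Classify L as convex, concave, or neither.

convex

L is quadratic, so its Hessian is the constant matrix H = [[8, -4], [-4, 10]].
det(H) = 64, tr(H) = 18.
det(H) > 0 and tr(H) > 0, so H is positive definite everywhere: convex.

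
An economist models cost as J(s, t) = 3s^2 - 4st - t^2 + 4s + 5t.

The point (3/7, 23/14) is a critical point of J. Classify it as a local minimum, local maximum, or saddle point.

The Hessian of J is constant: H = [[6, -4], [-4, -2]].
det(H) = 6·(-2) − (-4)² = -28.
Since det(H) < 0, H is indefinite and the critical point is a saddle point.

saddle point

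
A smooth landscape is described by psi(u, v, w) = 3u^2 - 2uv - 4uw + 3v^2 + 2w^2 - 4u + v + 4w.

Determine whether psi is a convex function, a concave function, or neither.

psi is quadratic, so its Hessian is the constant matrix H = [[6, -2, -4], [-2, 6, 0], [-4, 0, 4]].
Leading principal minors: 6, 32, 32.
All positive ⇒ H ≻ 0 ⇒ convex.

convex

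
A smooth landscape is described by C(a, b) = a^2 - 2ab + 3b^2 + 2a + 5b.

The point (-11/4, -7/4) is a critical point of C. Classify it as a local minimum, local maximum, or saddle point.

The Hessian of C is constant: H = [[2, -2], [-2, 6]].
det(H) = 2·6 − (-2)² = 8.
det(H) > 0 and tr(H) = 8 > 0, so H is positive definite and the point is a local minimum.

local minimum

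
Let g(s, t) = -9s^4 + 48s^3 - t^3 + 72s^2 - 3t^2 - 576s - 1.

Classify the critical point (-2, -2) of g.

The mixed partial ∂²g/∂s∂t is 0, so the Hessian at any point is diag(g_ss, g_tt) = diag(36(-3s^2 + 8s + 4), -6(t + 1)).
At (-2, -2): H = diag(-864, 6).
The eigenvalues have opposite signs, so H is indefinite: a saddle point.

saddle point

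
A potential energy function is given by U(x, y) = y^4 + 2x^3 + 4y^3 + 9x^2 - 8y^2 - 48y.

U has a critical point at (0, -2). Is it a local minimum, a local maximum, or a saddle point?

saddle point

The mixed partial ∂²U/∂x∂y is 0, so the Hessian at any point is diag(U_xx, U_yy) = diag(6(2x + 3), 4(3y^2 + 6y - 4)).
At (0, -2): H = diag(18, -16).
The eigenvalues have opposite signs, so H is indefinite: a saddle point.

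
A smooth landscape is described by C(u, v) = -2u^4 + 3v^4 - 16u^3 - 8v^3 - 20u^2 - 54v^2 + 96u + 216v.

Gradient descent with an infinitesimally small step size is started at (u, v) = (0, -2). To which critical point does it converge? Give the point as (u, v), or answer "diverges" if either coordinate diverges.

(-3, -3)

C is separable, so gradient descent decouples: u follows -∂C/∂u, v follows -∂C/∂v.
∂C/∂u = -8(u - 1)(u + 3)(u + 4); at u=0 this is 96, so u decreases.
∂C/∂v = 12(v - 3)(v - 2)(v + 3); at v=-2 this is 240, so v decreases.
u converges to its nearest critical value -3 (a local min of the u-part); v converges to -3. The iterate converges to (-3, -3).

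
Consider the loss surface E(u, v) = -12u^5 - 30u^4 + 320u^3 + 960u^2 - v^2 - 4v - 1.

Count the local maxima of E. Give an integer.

E separates as a function of u plus a function of v, so ∇E=0 decouples.
∂E/∂u = -60u(u - 4)(u + 2)(u + 4) = 0 at u ∈ {-4, -2, 0, 4}; ∂E/∂v = -2(v + 2) = 0 at v ∈ {-2}.
The Hessian is diagonal: diag(E_uu, E_vv). Second derivatives: E_uu(-4)=3840, E_uu(-2)=-1440, E_uu(0)=1920, E_uu(4)=-11520; E_vv(-2)=-2.
Local maxima occur where both diagonal entries negative: (-2, -2), (4, -2). Count: 2.

2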